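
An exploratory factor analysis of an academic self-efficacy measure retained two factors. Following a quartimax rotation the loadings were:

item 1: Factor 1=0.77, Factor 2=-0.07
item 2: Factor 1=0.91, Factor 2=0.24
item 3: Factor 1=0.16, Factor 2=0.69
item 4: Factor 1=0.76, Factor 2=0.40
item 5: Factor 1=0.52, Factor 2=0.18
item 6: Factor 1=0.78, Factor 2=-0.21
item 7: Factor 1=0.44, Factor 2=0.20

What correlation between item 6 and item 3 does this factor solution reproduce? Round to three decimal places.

-0.020

r̂ = Σ λ_i·λ_j across factors = (0.78)(0.16) + (-0.21)(0.69)
  = +0.1248 -0.1449 = -0.0201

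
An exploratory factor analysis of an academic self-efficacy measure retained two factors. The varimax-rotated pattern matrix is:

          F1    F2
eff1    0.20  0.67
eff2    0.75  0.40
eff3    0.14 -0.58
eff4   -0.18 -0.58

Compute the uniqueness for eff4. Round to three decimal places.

0.631

h² = (-0.18)² + (-0.58)² = 0.0324 + 0.3364 = 0.3688
Uniqueness u² = 1 − h² = 1 − 0.3688 = 0.6312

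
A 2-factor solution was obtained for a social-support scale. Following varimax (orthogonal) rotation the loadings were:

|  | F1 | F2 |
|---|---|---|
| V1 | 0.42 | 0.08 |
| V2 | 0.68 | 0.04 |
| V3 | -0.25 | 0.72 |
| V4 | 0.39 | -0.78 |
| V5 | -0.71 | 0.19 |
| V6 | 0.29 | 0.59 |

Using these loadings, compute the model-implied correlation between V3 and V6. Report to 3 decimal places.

0.352

r̂ = Σ λ_i·λ_j across factors = (-0.25)(0.29) + (0.72)(0.59)
  = -0.0725 +0.4248 = 0.3523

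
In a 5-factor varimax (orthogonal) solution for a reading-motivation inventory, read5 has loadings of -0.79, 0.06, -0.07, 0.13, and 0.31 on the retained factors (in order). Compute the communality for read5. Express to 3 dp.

0.746

h² = (-0.79)² + 0.06² + (-0.07)² + 0.13² + 0.31² = 0.6241 + 0.0036 + 0.0049 + 0.0169 + 0.0961 = 0.7456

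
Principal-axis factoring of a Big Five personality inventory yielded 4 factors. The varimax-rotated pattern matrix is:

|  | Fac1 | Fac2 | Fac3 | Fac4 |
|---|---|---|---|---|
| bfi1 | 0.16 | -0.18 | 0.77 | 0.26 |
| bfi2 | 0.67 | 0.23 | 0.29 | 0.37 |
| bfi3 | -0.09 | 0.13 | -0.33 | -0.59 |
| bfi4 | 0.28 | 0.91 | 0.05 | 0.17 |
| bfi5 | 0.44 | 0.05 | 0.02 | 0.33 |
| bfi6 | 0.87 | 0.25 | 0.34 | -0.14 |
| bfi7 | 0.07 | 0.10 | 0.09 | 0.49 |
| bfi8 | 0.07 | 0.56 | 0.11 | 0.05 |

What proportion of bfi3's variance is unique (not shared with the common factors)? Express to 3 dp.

h² = (-0.09)² + 0.13² + (-0.33)² + (-0.59)² = 0.0081 + 0.0169 + 0.1089 + 0.3481 = 0.4820
Uniqueness u² = 1 − h² = 1 − 0.4820 = 0.5180

0.518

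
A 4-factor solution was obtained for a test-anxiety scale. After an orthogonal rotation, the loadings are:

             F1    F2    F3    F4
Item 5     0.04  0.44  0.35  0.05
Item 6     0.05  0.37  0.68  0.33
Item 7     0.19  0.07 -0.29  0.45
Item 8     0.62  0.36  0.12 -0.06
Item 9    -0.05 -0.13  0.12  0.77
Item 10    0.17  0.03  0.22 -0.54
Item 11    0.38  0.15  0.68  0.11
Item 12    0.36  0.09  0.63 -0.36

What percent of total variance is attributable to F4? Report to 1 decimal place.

16.8%

SS loadings for F4 = 0.05² + 0.33² + 0.45² + (-0.06)² + 0.77² + (-0.54)² + 0.11² + (-0.36)² = 1.3437
With 8 standardized items, total variance = 8. Proportion = 1.3437/8 = 0.1680 → 16.80%.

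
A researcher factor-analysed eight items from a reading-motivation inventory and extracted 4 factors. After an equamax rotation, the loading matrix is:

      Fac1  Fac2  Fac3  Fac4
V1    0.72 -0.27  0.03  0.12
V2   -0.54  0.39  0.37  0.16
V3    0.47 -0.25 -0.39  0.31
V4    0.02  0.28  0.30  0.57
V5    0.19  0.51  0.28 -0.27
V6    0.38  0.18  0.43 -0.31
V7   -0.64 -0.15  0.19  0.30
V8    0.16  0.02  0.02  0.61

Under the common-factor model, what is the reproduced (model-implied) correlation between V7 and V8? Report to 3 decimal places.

r̂ = Σ λ_i·λ_j across factors = (-0.64)(0.16) + (-0.15)(0.02) + (0.19)(0.02) + (0.30)(0.61)
  = -0.1024 -0.0030 +0.0038 +0.1830 = 0.0814

0.081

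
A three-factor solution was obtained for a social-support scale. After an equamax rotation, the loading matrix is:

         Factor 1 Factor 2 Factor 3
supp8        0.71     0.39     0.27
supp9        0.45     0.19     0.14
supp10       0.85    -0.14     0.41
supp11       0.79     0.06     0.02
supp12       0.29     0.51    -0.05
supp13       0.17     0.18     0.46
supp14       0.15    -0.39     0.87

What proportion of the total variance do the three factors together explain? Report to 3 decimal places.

SS loadings by factor: 2.1887, 0.6560, 1.2320; total = 4.0767.
Total variance with 7 standardized items is 7, so the solution explains 4.0767/7 = 0.5824.

0.582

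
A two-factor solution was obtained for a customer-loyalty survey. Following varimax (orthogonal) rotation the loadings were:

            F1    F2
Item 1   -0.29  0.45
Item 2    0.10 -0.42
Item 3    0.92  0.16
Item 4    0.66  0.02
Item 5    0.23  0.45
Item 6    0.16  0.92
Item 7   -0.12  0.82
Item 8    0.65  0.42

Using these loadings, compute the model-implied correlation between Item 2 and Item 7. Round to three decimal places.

-0.356

r̂ = Σ λ_i·λ_j across factors = (0.10)(-0.12) + (-0.42)(0.82)
  = -0.0120 -0.3444 = -0.3564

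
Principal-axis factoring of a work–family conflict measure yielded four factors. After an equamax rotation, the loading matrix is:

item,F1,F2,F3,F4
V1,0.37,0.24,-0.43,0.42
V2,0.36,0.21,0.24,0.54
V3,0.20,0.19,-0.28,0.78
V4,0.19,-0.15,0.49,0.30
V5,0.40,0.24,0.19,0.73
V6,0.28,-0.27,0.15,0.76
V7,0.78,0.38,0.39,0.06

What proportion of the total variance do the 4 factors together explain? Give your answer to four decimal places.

SS loadings by factor: 1.1894, 0.4352, 0.7717, 2.2805; total = 4.6768.
Total variance with 7 standardized items is 7, so the solution explains 4.6768/7 = 0.6681.

0.6681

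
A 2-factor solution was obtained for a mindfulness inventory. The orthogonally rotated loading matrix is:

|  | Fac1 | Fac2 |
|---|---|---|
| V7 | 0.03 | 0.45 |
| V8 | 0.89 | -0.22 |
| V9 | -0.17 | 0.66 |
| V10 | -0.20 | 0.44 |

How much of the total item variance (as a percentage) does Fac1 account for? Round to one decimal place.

SS loadings for Fac1 = 0.03² + 0.89² + (-0.17)² + (-0.20)² = 0.8619
With 4 standardized items, total variance = 4. Proportion = 0.8619/4 = 0.2155 → 21.55%.

21.5%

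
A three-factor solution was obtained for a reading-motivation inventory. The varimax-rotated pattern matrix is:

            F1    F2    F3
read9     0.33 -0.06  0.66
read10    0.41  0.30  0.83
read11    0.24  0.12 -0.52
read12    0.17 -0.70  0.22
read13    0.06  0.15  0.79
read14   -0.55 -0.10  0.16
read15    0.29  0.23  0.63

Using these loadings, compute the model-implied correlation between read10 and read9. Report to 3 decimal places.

0.665

r̂ = Σ λ_i·λ_j across factors = (0.41)(0.33) + (0.30)(-0.06) + (0.83)(0.66)
  = +0.1353 -0.0180 +0.5478 = 0.6651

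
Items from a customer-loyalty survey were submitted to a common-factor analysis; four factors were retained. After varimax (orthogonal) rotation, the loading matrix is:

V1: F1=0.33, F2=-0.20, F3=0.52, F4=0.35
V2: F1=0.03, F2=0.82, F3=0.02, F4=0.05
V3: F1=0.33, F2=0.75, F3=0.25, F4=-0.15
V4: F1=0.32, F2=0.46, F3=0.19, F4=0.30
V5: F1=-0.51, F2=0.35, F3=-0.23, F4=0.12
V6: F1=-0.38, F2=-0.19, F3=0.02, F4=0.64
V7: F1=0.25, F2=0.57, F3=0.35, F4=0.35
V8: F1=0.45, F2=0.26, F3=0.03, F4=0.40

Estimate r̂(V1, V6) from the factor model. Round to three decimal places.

r̂ = Σ λ_i·λ_j across factors = (0.33)(-0.38) + (-0.20)(-0.19) + (0.52)(0.02) + (0.35)(0.64)
  = -0.1254 +0.0380 +0.0104 +0.2240 = 0.1470

0.147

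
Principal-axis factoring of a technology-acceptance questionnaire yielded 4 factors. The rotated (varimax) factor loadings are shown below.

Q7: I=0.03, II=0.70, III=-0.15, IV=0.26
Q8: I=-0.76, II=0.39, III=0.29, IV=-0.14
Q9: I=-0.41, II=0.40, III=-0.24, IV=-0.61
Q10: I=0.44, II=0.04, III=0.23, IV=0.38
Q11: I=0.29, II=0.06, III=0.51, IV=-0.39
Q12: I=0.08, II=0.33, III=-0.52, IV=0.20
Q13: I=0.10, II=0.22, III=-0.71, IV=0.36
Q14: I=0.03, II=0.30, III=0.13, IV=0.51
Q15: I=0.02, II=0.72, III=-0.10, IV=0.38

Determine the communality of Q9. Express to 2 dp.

0.76

h² = (-0.41)² + 0.40² + (-0.24)² + (-0.61)² = 0.1681 + 0.1600 + 0.0576 + 0.3721 = 0.7578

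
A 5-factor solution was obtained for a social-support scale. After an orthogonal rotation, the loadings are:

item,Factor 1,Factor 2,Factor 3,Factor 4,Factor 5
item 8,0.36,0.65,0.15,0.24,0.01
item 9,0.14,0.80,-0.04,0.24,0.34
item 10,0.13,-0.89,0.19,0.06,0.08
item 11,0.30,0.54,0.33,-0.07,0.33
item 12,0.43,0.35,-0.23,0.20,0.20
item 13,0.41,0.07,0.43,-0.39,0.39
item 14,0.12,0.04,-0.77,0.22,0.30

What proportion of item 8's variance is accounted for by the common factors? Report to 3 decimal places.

0.632

h² = 0.36² + 0.65² + 0.15² + 0.24² + 0.01² = 0.1296 + 0.4225 + 0.0225 + 0.0576 + 0.0001 = 0.6323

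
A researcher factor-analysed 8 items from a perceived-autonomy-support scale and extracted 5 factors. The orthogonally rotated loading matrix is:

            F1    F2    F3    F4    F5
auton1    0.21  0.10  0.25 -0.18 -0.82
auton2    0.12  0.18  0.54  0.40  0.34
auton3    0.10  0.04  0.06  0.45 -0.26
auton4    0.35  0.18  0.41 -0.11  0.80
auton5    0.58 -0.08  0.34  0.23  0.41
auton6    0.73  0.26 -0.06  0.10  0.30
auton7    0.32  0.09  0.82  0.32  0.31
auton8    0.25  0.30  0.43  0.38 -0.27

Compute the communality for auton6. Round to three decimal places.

h² = 0.73² + 0.26² + (-0.06)² + 0.10² + 0.30² = 0.5329 + 0.0676 + 0.0036 + 0.0100 + 0.0900 = 0.7041

0.704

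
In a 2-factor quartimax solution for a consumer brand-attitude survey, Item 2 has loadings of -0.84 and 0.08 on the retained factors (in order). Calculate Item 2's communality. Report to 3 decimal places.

0.712

h² = (-0.84)² + 0.08² = 0.7056 + 0.0064 = 0.7120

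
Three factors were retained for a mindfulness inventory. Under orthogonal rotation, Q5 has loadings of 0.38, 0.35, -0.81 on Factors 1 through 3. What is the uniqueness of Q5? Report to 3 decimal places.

h² = 0.38² + 0.35² + (-0.81)² = 0.1444 + 0.1225 + 0.6561 = 0.9230
Uniqueness u² = 1 − h² = 1 − 0.9230 = 0.0770

0.077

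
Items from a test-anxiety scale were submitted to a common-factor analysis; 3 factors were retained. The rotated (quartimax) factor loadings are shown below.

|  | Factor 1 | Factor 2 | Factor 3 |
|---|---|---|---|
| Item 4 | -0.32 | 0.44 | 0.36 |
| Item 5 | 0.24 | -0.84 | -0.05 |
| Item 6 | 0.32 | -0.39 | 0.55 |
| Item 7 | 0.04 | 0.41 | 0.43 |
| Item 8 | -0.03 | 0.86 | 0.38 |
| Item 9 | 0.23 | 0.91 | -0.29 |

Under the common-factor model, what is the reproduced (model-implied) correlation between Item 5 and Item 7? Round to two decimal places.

-0.36

r̂ = Σ λ_i·λ_j across factors = (0.24)(0.04) + (-0.84)(0.41) + (-0.05)(0.43)
  = +0.0096 -0.3444 -0.0215 = -0.3563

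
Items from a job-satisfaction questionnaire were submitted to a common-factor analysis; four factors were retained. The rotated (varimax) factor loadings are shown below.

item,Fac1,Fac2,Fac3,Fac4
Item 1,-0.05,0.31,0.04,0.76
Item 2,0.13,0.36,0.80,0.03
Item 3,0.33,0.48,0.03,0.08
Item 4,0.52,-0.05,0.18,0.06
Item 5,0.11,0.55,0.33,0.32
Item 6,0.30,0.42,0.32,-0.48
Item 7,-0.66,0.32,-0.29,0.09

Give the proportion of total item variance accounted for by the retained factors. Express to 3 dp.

0.554

SS loadings by factor: 0.9364, 1.0399, 0.9703, 0.9294; total = 3.8760.
Total variance with 7 standardized items is 7, so the solution explains 3.8760/7 = 0.5537.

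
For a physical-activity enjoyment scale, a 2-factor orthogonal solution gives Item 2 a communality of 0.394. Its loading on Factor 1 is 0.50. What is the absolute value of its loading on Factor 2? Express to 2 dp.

0.38

Under orthogonal rotation h² = Σλ², so λ_Factor 2² = h² − (0.2500) = 0.394 − 0.2500 = 0.1440.
|λ| = √0.1440 = 0.3795.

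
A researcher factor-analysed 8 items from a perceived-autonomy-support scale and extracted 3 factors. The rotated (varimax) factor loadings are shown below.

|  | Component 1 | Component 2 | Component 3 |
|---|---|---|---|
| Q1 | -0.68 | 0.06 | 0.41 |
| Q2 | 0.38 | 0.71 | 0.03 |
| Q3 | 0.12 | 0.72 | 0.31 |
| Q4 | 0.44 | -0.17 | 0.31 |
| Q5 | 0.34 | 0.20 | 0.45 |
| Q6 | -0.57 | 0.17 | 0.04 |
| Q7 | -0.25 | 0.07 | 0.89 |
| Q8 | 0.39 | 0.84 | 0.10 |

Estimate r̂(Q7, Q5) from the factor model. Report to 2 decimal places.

0.33

r̂ = Σ λ_i·λ_j across factors = (-0.25)(0.34) + (0.07)(0.20) + (0.89)(0.45)
  = -0.0850 +0.0140 +0.4005 = 0.3295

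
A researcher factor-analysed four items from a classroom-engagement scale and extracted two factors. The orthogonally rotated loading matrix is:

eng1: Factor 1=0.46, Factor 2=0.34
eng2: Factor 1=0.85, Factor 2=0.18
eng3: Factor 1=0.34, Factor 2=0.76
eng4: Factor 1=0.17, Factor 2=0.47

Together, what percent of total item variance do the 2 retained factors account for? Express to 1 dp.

50.6%

SS loadings by factor: 1.0786, 0.9465; total = 2.0251.
Total variance with 4 standardized items is 4, so the solution explains 2.0251/4 = 0.5063 = 50.63%.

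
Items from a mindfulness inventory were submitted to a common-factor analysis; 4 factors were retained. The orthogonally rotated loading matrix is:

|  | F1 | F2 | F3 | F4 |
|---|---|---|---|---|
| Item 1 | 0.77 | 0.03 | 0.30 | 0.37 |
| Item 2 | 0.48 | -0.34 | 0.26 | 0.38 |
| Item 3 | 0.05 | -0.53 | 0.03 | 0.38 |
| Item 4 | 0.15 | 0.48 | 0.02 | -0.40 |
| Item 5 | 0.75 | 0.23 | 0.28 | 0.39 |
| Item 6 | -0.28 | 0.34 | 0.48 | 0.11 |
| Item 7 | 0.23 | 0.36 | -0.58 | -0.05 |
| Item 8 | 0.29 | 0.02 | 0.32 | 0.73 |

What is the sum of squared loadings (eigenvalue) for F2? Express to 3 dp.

0.926

SS loadings for F2 = 0.03² + (-0.34)² + (-0.53)² + 0.48² + 0.23² + 0.34² + 0.36² + 0.02² = 0.0009 + 0.1156 + 0.2809 + 0.2304 + 0.0529 + 0.1156 + 0.1296 + 0.0004 = 0.9263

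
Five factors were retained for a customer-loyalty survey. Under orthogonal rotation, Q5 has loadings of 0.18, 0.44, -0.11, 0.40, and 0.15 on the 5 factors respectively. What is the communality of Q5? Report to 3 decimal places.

0.421

h² = 0.18² + 0.44² + (-0.11)² + 0.40² + 0.15² = 0.0324 + 0.1936 + 0.0121 + 0.1600 + 0.0225 = 0.4206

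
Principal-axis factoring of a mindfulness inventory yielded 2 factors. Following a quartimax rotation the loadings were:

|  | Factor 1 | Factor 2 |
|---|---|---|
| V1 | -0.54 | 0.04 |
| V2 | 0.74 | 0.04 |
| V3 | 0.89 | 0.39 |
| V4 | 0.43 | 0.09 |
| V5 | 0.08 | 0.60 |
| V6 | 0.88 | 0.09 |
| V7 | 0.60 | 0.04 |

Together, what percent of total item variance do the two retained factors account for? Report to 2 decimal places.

49.86%

SS loadings by factor: 2.9570, 0.5331; total = 3.4901.
Total variance with 7 standardized items is 7, so the solution explains 3.4901/7 = 0.4986 = 49.86%.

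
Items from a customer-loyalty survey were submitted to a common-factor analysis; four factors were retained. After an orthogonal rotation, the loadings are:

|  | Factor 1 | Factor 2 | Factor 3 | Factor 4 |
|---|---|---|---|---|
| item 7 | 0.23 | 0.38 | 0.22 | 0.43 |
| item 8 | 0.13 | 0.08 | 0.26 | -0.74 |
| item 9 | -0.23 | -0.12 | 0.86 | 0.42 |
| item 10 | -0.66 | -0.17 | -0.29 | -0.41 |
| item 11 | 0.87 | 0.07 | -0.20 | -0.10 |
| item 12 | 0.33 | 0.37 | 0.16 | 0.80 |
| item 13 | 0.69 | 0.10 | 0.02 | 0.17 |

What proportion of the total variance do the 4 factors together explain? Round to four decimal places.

SS loadings by factor: 1.9002, 0.3459, 1.0057, 1.7559; total = 5.0077.
Total variance with 7 standardized items is 7, so the solution explains 5.0077/7 = 0.7154.

0.7154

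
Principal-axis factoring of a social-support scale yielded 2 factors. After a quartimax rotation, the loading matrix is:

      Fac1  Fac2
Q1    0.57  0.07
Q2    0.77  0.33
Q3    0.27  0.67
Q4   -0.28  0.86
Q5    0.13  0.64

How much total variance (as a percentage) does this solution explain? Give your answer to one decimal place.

56.0%

Communalities: 0.3298, 0.7018, 0.5218, 0.8180, 0.4265; Σh² = 2.7979.
Total variance with 5 standardized items is 5, so the solution explains 2.7979/5 = 0.5596 = 55.96%.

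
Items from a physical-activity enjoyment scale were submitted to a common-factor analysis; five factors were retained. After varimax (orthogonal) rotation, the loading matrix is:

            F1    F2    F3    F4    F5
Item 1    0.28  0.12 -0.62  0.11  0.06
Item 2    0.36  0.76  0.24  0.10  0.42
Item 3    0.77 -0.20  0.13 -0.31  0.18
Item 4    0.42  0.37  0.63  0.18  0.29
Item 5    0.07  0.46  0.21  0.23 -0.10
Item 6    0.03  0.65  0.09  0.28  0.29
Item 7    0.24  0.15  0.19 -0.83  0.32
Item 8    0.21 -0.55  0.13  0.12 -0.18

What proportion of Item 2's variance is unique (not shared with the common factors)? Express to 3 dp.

0.049

h² = 0.36² + 0.76² + 0.24² + 0.10² + 0.42² = 0.1296 + 0.5776 + 0.0576 + 0.0100 + 0.1764 = 0.9512
Uniqueness u² = 1 − h² = 1 − 0.9512 = 0.0488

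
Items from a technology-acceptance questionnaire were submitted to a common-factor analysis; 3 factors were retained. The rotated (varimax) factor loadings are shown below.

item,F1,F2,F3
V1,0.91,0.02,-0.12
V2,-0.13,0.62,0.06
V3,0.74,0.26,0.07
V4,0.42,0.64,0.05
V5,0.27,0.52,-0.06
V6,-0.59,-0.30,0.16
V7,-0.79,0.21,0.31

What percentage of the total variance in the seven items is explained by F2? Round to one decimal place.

18.1%

SS loadings for F2 = 0.02² + 0.62² + 0.26² + 0.64² + 0.52² + (-0.30)² + 0.21² = 1.2665
With 7 standardized items, total variance = 7. Proportion = 1.2665/7 = 0.1809 → 18.09%.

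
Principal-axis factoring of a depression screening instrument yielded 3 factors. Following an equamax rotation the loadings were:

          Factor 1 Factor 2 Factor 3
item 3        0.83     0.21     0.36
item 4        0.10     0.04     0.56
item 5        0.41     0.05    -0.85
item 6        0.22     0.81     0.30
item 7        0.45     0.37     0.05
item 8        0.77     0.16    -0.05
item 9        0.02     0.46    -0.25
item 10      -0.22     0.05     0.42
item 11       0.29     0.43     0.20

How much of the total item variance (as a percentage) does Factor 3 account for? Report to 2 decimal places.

17.11%

SS loadings for Factor 3 = 0.36² + 0.56² + (-0.85)² + 0.30² + 0.05² + (-0.05)² + (-0.25)² + 0.42² + 0.20² = 1.5396
With 9 standardized items, total variance = 9. Proportion = 1.5396/9 = 0.1711 → 17.11%.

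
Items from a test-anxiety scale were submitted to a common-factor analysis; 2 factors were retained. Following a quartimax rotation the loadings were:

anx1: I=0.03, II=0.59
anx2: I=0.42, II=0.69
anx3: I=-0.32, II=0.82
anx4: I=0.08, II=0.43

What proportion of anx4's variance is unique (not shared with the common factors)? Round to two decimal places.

h² = 0.08² + 0.43² = 0.0064 + 0.1849 = 0.1913
Uniqueness u² = 1 − h² = 1 − 0.1913 = 0.8087

0.81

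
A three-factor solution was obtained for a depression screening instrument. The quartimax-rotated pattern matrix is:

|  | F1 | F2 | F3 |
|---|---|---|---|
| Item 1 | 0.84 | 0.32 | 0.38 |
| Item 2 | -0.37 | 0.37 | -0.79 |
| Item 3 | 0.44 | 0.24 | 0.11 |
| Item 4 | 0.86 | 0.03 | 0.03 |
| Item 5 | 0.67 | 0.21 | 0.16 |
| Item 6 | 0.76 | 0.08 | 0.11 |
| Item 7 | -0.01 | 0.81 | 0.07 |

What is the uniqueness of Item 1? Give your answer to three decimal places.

0.048

h² = 0.84² + 0.32² + 0.38² = 0.7056 + 0.1024 + 0.1444 = 0.9524
Uniqueness u² = 1 − h² = 1 − 0.9524 = 0.0476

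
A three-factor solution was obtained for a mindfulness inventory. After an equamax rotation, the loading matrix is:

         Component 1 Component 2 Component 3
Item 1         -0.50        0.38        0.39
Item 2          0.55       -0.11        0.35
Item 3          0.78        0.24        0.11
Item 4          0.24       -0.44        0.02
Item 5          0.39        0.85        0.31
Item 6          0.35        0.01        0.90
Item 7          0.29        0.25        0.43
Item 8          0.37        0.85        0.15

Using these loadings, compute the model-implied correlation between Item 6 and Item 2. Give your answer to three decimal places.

r̂ = Σ λ_i·λ_j across factors = (0.35)(0.55) + (0.01)(-0.11) + (0.90)(0.35)
  = +0.1925 -0.0011 +0.3150 = 0.5064

0.506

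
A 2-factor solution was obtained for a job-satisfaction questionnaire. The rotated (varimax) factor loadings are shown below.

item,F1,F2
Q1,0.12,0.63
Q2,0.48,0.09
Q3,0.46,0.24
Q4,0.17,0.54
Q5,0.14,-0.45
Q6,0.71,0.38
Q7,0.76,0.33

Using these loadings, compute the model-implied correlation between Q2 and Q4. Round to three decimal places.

r̂ = Σ λ_i·λ_j across factors = (0.48)(0.17) + (0.09)(0.54)
  = +0.0816 +0.0486 = 0.1302

0.130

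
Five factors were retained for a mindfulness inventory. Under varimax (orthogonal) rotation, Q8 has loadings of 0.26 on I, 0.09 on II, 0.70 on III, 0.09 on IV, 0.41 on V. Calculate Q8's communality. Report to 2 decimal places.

h² = 0.26² + 0.09² + 0.70² + 0.09² + 0.41² = 0.0676 + 0.0081 + 0.4900 + 0.0081 + 0.1681 = 0.7419

0.74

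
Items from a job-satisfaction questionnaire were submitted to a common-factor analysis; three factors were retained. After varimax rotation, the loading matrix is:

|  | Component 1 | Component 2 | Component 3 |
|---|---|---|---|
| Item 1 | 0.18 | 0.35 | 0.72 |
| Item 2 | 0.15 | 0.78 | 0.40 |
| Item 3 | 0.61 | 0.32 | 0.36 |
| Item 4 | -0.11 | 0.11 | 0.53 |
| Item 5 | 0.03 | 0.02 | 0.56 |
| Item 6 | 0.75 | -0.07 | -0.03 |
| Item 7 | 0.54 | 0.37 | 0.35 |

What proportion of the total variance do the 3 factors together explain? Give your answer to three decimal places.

0.544

SS loadings by factor: 1.2941, 0.9876, 1.5259; total = 3.8076.
Total variance with 7 standardized items is 7, so the solution explains 3.8076/7 = 0.5439.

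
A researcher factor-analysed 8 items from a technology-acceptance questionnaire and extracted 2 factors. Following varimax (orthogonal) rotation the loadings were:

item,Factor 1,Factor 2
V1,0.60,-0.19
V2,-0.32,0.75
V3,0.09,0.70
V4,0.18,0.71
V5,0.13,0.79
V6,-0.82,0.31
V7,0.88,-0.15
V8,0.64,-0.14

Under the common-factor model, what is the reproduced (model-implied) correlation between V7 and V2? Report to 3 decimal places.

-0.394

r̂ = Σ λ_i·λ_j across factors = (0.88)(-0.32) + (-0.15)(0.75)
  = -0.2816 -0.1125 = -0.3941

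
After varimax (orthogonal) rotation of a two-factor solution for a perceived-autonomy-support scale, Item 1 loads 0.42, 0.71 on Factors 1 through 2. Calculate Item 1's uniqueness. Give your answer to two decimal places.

0.32

h² = 0.42² + 0.71² = 0.1764 + 0.5041 = 0.6805
Uniqueness u² = 1 − h² = 1 − 0.6805 = 0.3195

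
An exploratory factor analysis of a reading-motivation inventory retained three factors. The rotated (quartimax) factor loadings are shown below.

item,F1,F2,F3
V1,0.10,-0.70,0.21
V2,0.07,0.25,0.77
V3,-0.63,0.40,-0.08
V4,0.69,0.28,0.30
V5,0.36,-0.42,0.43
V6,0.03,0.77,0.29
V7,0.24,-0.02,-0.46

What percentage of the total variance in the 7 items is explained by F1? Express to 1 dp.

SS loadings for F1 = 0.10² + 0.07² + (-0.63)² + 0.69² + 0.36² + 0.03² + 0.24² = 1.0760
With 7 standardized items, total variance = 7. Proportion = 1.0760/7 = 0.1537 → 15.37%.

15.4%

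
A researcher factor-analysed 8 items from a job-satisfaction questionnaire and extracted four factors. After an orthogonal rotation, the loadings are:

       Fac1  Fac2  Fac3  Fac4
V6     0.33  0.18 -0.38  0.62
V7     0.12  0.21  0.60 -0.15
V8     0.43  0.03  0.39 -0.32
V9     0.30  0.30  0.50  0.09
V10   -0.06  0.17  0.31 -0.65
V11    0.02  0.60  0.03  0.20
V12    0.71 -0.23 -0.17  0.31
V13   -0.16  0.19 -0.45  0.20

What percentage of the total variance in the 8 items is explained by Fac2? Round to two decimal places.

8.07%

SS loadings for Fac2 = 0.18² + 0.21² + 0.03² + 0.30² + 0.17² + 0.60² + (-0.23)² + 0.19² = 0.6453
With 8 standardized items, total variance = 8. Proportion = 0.6453/8 = 0.0807 → 8.07%.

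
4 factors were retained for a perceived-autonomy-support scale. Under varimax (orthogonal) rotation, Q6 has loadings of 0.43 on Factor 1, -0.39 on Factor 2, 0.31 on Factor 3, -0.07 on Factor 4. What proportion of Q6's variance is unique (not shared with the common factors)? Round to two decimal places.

0.56

h² = 0.43² + (-0.39)² + 0.31² + (-0.07)² = 0.1849 + 0.1521 + 0.0961 + 0.0049 = 0.4380
Uniqueness u² = 1 − h² = 1 − 0.4380 = 0.5620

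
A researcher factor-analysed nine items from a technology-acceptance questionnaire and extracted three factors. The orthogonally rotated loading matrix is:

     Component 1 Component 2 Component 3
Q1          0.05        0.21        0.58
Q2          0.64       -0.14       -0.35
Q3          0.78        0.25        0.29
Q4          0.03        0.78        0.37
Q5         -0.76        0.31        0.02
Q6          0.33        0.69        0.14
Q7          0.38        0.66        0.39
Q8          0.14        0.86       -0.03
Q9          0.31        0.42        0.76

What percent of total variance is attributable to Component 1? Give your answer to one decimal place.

SS loadings for Component 1 = 0.05² + 0.64² + 0.78² + 0.03² + (-0.76)² + 0.33² + 0.38² + 0.14² + 0.31² = 1.9680
With 9 standardized items, total variance = 9. Proportion = 1.9680/9 = 0.2187 → 21.87%.

21.9%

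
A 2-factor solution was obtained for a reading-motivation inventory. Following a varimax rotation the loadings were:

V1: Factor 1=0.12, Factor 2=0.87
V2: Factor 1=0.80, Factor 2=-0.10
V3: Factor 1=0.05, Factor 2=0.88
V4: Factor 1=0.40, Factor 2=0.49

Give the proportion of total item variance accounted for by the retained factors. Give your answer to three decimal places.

0.650

SS loadings by factor: 0.8169, 1.7814; total = 2.5983.
Total variance with 4 standardized items is 4, so the solution explains 2.5983/4 = 0.6496.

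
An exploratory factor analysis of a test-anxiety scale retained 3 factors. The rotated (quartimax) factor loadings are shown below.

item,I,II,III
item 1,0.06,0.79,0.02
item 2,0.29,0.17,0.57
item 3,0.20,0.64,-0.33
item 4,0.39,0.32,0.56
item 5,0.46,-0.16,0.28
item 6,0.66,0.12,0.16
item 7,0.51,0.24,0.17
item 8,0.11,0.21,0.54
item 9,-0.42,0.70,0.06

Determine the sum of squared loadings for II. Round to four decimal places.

1.7967

SS loadings for II = 0.79² + 0.17² + 0.64² + 0.32² + (-0.16)² + 0.12² + 0.24² + 0.21² + 0.70² = 0.6241 + 0.0289 + 0.4096 + 0.1024 + 0.0256 + 0.0144 + 0.0576 + 0.0441 + 0.4900 = 1.7967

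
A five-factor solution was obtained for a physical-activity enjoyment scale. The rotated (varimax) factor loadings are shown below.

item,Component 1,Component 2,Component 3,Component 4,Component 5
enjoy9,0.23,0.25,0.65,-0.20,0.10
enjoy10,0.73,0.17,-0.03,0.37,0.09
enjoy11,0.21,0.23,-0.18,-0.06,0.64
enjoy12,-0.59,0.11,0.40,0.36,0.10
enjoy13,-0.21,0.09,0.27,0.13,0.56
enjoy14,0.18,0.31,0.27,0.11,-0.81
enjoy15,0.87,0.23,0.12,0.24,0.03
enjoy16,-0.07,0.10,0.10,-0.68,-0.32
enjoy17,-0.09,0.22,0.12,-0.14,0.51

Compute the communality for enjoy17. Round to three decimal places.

h² = (-0.09)² + 0.22² + 0.12² + (-0.14)² + 0.51² = 0.0081 + 0.0484 + 0.0144 + 0.0196 + 0.2601 = 0.3506

0.351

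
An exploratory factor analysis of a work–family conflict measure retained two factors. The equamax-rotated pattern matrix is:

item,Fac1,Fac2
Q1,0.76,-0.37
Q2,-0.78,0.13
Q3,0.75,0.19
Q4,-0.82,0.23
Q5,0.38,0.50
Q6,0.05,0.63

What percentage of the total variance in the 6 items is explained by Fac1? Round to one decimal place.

SS loadings for Fac1 = 0.76² + (-0.78)² + 0.75² + (-0.82)² + 0.38² + 0.05² = 2.5678
With 6 standardized items, total variance = 6. Proportion = 2.5678/6 = 0.4280 → 42.80%.

42.8%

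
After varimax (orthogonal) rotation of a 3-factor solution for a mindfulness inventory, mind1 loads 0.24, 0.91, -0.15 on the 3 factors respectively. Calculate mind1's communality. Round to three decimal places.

0.908

h² = 0.24² + 0.91² + (-0.15)² = 0.0576 + 0.8281 + 0.0225 = 0.9082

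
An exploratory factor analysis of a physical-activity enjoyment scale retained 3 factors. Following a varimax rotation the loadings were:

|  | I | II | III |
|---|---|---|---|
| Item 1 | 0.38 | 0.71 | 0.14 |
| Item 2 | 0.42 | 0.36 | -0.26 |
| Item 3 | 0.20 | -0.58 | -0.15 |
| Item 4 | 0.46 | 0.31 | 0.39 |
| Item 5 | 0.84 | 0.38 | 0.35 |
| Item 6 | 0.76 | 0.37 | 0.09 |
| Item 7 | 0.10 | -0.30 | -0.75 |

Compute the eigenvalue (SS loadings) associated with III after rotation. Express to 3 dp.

SS loadings for III = 0.14² + (-0.26)² + (-0.15)² + 0.39² + 0.35² + 0.09² + (-0.75)² = 0.0196 + 0.0676 + 0.0225 + 0.1521 + 0.1225 + 0.0081 + 0.5625 = 0.9549

0.955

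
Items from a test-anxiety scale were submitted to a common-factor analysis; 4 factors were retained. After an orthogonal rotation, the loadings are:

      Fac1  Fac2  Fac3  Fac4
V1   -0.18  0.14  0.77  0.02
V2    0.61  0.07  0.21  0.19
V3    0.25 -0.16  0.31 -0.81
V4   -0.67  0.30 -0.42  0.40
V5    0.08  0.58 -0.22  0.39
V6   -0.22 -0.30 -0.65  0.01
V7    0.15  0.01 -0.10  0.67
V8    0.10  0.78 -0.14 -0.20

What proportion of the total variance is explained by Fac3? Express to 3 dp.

SS loadings for Fac3 = 0.77² + 0.21² + 0.31² + (-0.42)² + (-0.22)² + (-0.65)² + (-0.10)² + (-0.14)² = 1.4100
Proportion of variance = 1.4100 / 8 = 0.1762.

0.176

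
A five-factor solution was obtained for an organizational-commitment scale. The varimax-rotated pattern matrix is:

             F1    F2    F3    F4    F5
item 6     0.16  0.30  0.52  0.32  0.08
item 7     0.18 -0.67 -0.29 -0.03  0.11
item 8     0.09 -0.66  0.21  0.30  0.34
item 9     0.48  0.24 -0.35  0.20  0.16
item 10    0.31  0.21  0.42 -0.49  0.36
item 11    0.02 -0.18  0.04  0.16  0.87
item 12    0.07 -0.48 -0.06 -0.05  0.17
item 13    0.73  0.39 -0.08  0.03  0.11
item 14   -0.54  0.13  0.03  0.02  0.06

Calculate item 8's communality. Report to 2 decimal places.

0.69

h² = 0.09² + (-0.66)² + 0.21² + 0.30² + 0.34² = 0.0081 + 0.4356 + 0.0441 + 0.0900 + 0.1156 = 0.6934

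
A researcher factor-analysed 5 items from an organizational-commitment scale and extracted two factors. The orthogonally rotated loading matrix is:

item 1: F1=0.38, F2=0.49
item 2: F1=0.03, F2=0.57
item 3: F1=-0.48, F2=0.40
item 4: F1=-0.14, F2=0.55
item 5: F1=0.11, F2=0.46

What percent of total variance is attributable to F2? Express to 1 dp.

SS loadings for F2 = 0.49² + 0.57² + 0.40² + 0.55² + 0.46² = 1.2391
With 5 standardized items, total variance = 5. Proportion = 1.2391/5 = 0.2478 → 24.78%.

24.8%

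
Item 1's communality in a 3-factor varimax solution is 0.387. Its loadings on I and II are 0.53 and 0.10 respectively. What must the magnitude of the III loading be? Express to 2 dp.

0.31

Under orthogonal rotation h² = Σλ², so λ_III² = h² − (0.2909) = 0.387 − 0.2909 = 0.0961.
|λ| = √0.0961 = 0.3100.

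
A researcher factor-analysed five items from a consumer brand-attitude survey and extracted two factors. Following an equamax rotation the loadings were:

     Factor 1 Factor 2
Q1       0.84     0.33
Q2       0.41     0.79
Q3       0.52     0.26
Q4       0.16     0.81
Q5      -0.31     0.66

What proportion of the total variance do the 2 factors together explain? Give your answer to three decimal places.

0.632

Communalities: 0.8145, 0.7922, 0.3380, 0.6817, 0.5317; Σh² = 3.1581.
Total variance with 5 standardized items is 5, so the solution explains 3.1581/5 = 0.6316.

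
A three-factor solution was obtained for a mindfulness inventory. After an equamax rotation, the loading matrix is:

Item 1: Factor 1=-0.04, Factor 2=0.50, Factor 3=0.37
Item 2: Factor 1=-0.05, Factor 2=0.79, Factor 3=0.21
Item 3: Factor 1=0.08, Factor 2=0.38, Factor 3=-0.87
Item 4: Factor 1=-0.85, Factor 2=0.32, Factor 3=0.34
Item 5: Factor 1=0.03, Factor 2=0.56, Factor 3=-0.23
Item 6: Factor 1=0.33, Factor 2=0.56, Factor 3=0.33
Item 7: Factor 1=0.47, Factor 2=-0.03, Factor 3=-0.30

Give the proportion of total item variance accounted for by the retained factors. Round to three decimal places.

Communalities: 0.3885, 0.6707, 0.9077, 0.9405, 0.3674, 0.5314, 0.3118; Σh² = 4.1180.
Total variance with 7 standardized items is 7, so the solution explains 4.1180/7 = 0.5883.

0.588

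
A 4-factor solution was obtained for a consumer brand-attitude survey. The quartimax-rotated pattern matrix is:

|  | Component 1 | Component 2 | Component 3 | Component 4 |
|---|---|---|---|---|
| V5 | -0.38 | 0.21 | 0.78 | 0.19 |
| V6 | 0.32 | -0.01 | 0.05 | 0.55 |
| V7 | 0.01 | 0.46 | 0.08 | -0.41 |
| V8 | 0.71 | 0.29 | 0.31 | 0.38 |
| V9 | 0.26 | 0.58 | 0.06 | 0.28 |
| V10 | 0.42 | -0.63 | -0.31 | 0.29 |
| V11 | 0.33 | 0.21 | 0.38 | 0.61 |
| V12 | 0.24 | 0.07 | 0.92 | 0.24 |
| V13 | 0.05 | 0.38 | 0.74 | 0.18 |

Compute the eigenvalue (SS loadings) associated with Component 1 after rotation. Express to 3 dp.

SS loadings for Component 1 = (-0.38)² + 0.32² + 0.01² + 0.71² + 0.26² + 0.42² + 0.33² + 0.24² + 0.05² = 0.1444 + 0.1024 + 0.0001 + 0.5041 + 0.0676 + 0.1764 + 0.1089 + 0.0576 + 0.0025 = 1.1640

1.164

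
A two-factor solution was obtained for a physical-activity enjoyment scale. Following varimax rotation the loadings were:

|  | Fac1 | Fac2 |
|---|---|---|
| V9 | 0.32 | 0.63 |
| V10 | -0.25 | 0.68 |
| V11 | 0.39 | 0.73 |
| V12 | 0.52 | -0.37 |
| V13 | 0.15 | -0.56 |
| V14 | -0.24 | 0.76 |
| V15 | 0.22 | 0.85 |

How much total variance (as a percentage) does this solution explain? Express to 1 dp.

55.1%

SS loadings by factor: 0.7159, 3.1428; total = 3.8587.
Total variance with 7 standardized items is 7, so the solution explains 3.8587/7 = 0.5512 = 55.12%.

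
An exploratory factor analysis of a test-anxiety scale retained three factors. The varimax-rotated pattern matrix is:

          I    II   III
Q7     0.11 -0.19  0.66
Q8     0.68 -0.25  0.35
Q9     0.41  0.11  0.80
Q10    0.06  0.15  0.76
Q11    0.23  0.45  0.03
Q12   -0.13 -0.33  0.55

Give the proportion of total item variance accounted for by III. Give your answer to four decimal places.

0.3465

SS loadings for III = 0.66² + 0.35² + 0.80² + 0.76² + 0.03² + 0.55² = 2.0791
Proportion of variance = 2.0791 / 6 = 0.3465.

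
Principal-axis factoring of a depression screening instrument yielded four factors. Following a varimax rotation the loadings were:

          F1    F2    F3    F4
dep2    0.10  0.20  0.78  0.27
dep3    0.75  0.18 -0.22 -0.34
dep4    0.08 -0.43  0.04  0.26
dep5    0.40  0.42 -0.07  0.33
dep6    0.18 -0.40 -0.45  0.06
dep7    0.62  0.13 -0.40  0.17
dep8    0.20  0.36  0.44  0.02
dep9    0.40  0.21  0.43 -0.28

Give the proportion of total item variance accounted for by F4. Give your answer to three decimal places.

SS loadings for F4 = 0.27² + (-0.34)² + 0.26² + 0.33² + 0.06² + 0.17² + 0.02² + (-0.28)² = 0.4763
Proportion of variance = 0.4763 / 8 = 0.0595.

0.060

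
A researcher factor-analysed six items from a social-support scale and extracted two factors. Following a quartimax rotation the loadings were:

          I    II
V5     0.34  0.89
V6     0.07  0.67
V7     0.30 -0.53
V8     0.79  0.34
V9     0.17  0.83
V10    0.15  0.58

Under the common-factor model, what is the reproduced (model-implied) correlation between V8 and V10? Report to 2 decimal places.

0.32

r̂ = Σ λ_i·λ_j across factors = (0.79)(0.15) + (0.34)(0.58)
  = +0.1185 +0.1972 = 0.3157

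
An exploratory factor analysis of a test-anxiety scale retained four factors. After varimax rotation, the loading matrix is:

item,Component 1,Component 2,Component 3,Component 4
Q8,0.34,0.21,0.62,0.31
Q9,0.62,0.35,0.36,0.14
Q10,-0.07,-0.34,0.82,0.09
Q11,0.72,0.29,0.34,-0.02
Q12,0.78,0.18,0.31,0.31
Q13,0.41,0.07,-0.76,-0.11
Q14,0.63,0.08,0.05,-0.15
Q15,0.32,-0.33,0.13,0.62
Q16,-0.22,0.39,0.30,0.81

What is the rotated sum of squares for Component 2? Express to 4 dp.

0.6710

SS loadings for Component 2 = 0.21² + 0.35² + (-0.34)² + 0.29² + 0.18² + 0.07² + 0.08² + (-0.33)² + 0.39² = 0.0441 + 0.1225 + 0.1156 + 0.0841 + 0.0324 + 0.0049 + 0.0064 + 0.1089 + 0.1521 = 0.6710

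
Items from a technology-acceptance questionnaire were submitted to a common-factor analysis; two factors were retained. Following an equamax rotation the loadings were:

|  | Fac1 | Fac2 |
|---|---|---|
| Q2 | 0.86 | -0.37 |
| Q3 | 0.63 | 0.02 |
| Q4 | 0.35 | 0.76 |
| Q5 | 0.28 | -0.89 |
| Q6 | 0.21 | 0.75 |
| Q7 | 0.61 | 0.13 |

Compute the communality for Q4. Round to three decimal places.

0.700

h² = 0.35² + 0.76² = 0.1225 + 0.5776 = 0.7001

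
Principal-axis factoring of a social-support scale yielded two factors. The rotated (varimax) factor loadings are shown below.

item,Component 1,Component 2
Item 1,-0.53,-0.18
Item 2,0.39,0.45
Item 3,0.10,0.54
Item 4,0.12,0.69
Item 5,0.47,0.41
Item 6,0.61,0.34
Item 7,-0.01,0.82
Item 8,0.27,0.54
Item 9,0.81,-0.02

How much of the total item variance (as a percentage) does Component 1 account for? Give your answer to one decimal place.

SS loadings for Component 1 = (-0.53)² + 0.39² + 0.10² + 0.12² + 0.47² + 0.61² + (-0.01)² + 0.27² + 0.81² = 1.7795
With 9 standardized items, total variance = 9. Proportion = 1.7795/9 = 0.1977 → 19.77%.

19.8%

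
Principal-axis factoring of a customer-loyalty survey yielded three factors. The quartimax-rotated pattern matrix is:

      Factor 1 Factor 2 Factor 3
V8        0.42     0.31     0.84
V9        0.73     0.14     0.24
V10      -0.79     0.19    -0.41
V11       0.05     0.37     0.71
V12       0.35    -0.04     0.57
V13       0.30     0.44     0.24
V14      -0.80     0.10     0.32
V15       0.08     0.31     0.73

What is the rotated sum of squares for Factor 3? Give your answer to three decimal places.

2.453

SS loadings for Factor 3 = 0.84² + 0.24² + (-0.41)² + 0.71² + 0.57² + 0.24² + 0.32² + 0.73² = 0.7056 + 0.0576 + 0.1681 + 0.5041 + 0.3249 + 0.0576 + 0.1024 + 0.5329 = 2.4532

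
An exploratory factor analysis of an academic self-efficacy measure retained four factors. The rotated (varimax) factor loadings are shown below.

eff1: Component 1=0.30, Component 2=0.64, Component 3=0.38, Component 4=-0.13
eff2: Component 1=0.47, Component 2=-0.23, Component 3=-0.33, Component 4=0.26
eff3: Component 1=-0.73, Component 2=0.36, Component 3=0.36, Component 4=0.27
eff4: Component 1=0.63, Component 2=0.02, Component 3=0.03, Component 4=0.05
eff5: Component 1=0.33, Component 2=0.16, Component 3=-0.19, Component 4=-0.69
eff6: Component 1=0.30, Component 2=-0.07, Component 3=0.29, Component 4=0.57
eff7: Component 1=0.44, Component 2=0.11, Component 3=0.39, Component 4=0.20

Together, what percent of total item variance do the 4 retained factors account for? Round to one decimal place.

Communalities: 0.6609, 0.4503, 0.8650, 0.4007, 0.6467, 0.5039, 0.3978; Σh² = 3.9253.
Total variance with 7 standardized items is 7, so the solution explains 3.9253/7 = 0.5608 = 56.08%.

56.1%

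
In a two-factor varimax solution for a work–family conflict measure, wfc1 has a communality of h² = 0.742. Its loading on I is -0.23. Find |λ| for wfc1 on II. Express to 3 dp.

Under orthogonal rotation h² = Σλ², so λ_II² = h² − (0.0529) = 0.742 − 0.0529 = 0.6891.
|λ| = √0.6891 = 0.8301.

0.830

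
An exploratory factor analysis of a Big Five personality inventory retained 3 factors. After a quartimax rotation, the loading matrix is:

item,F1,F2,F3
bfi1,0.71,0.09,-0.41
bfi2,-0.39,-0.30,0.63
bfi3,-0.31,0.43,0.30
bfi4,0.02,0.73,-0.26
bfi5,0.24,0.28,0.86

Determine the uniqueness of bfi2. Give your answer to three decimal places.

h² = (-0.39)² + (-0.30)² + 0.63² = 0.1521 + 0.0900 + 0.3969 = 0.6390
Uniqueness u² = 1 − h² = 1 − 0.6390 = 0.3610

0.361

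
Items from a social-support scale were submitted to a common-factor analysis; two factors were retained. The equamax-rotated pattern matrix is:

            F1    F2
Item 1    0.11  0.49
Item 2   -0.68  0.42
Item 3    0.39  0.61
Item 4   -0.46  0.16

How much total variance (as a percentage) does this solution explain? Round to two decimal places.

41.31%

Communalities: 0.2522, 0.6388, 0.5242, 0.2372; Σh² = 1.6524.
Total variance with 4 standardized items is 4, so the solution explains 1.6524/4 = 0.4131 = 41.31%.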